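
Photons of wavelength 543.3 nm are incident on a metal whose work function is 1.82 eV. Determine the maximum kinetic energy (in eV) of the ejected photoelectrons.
0.4621 eV

Using Einstein's photoelectric equation: KE_max = hf - φ = hc/λ - φ

First, calculate the photon energy:
E_photon = hc/λ = (6.626×10⁻³⁴ J·s)(3×10⁸ m/s) / (543.3×10⁻⁹ m)
E_photon = 2.2821 eV

Then, the maximum kinetic energy:
KE_max = E_photon - φ = 2.2821 eV - 1.82 eV = 0.4621 eV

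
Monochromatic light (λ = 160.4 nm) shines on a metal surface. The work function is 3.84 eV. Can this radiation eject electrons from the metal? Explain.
Yes

For photoemission, the photon energy must exceed the work function.

Photon energy: E = hc/λ = 7.7297 eV
Work function: φ = 3.84 eV

Since E_photon (7.7297 eV) > φ (3.84 eV), photoemission WILL occur.
The threshold wavelength is λ₀ = hc/φ = 322.9 nm.
Since 160.4 nm < 322.9 nm, the light has sufficient energy.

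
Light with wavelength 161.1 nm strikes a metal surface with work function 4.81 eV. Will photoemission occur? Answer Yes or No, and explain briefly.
Yes

For photoemission, the photon energy must exceed the work function.

Photon energy: E = hc/λ = 7.6961 eV
Work function: φ = 4.81 eV

Since E_photon (7.6961 eV) > φ (4.81 eV), photoemission WILL occur.
The threshold wavelength is λ₀ = hc/φ = 257.8 nm.
Since 161.1 nm < 257.8 nm, the light has sufficient energy.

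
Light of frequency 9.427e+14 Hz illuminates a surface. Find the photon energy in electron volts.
3.8987 eV

Using E = hf:

E = hf = (6.626×10⁻³⁴ J·s)(9.427e+14 Hz)
E = 3.8987 eV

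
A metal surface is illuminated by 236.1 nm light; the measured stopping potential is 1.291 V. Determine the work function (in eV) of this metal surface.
3.96 eV

The stopping potential gives the maximum kinetic energy: KE_max = eV_s = 1.291 eV

From Einstein's photoelectric equation: KE_max = hc/λ - φ
Rearranging: φ = hc/λ - KE_max

Calculate photon energy:
E_photon = hc/λ = (6.626×10⁻³⁴ J·s)(3×10⁸ m/s) / (236.1×10⁻⁹ m) = 5.2513 eV

Therefore:
φ = 5.2513 - 1.291 = 3.96 eV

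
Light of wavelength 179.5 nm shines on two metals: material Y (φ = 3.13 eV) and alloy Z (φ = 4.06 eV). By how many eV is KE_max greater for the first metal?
0.9300 eV

Using KE_max = hc/λ - φ for each metal:

Photon energy: E = hc/λ = 6.9072 eV

For material Y (φ₁ = 3.13 eV):
KE₁ = E - φ₁ = 6.9072 - 3.13 = 3.7772 eV

For alloy Z (φ₂ = 4.06 eV):
KE₂ = E - φ₂ = 6.9072 - 4.06 = 2.8472 eV

Difference:
ΔKE = KE₁ - KE₂ = 3.7772 - 2.8472 = 0.9300 eV

Note: The difference equals the difference in work functions: 4.06 - 3.13 = 0.93 eV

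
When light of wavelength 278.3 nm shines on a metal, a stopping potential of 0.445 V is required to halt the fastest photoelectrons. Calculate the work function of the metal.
4.01 eV

The stopping potential gives the maximum kinetic energy: KE_max = eV_s = 0.445 eV

From Einstein's photoelectric equation: KE_max = hc/λ - φ
Rearranging: φ = hc/λ - KE_max

Calculate photon energy:
E_photon = hc/λ = (6.626×10⁻³⁴ J·s)(3×10⁸ m/s) / (278.3×10⁻⁹ m) = 4.4551 eV

Therefore:
φ = 4.4551 - 0.445 = 4.01 eV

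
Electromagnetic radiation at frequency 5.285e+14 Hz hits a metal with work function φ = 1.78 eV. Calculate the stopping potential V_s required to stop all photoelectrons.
0.4057 V

The stopping potential V_s satisfies: eV_s = KE_max

First, find KE_max using Einstein's equation:
E_photon = hf = (6.626×10⁻³⁴ J·s)(5.285e+14 Hz) = 2.1857 eV
KE_max = E_photon - φ = 2.1857 - 1.78 = 0.4057 eV

Since eV_s = KE_max:
V_s = KE_max/e = 0.4057 V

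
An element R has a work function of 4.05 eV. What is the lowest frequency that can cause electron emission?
9.7929e+14 Hz

The threshold frequency is when the photon energy equals the work function:
hf₀ = φ

Solving for f₀:
f₀ = φ/h = (4.05 eV × 1.602×10⁻¹⁹ J/eV) / (6.626×10⁻³⁴ J·s)
f₀ = 9.7929e+14 Hz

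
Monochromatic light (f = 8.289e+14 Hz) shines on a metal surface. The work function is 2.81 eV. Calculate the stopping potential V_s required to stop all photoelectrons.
0.6181 V

The stopping potential V_s satisfies: eV_s = KE_max

First, find KE_max using Einstein's equation:
E_photon = hf = (6.626×10⁻³⁴ J·s)(8.289e+14 Hz) = 3.4281 eV
KE_max = E_photon - φ = 3.4281 - 2.81 = 0.6181 eV

Since eV_s = KE_max:
V_s = KE_max/e = 0.6181 V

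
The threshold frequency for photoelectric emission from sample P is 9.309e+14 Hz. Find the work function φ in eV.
3.85 eV

At the threshold frequency, photon energy equals work function:
φ = hf₀

Calculating:
φ = (6.626×10⁻³⁴ J·s)(9.309e+14 Hz)
φ = 3.85 eV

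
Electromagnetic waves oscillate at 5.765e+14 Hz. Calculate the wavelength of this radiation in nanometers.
520.02 nm

Using the wave equation: c = fλ

Solving for wavelength:
λ = c/f = (3×10⁸ m/s) / (5.765e+14 Hz)
λ = 520.02 nm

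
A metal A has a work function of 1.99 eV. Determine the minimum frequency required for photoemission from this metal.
4.8118e+14 Hz

The threshold frequency is when the photon energy equals the work function:
hf₀ = φ

Solving for f₀:
f₀ = φ/h = (1.99 eV × 1.602×10⁻¹⁹ J/eV) / (6.626×10⁻³⁴ J·s)
f₀ = 4.8118e+14 Hz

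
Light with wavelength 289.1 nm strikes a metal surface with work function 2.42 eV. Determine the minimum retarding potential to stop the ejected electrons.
1.8686 V

The stopping potential V_s satisfies: eV_s = KE_max

First, find KE_max using Einstein's equation:
E_photon = hc/λ = 4.2886 eV
KE_max = E_photon - φ = 4.2886 - 2.42 = 1.8686 eV

Since eV_s = KE_max:
V_s = KE_max/e = 1.8686 V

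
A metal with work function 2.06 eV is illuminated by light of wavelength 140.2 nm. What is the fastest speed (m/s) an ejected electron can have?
1.5447e+06 m/s

First, find the maximum kinetic energy:
E_photon = hc/λ = 8.8434 eV
KE_max = E_photon - φ = 8.8434 - 2.06 = 6.7834 eV

Convert to Joules: KE_max = 6.7834 × 1.602×10⁻¹⁹ J = 1.0868e-18 J

Then use KE = ½mv² to find velocity:
v = √(2·KE/m) = √(2 × 1.0868e-18 J / 9.109e-31 kg)
v = 1.5447e+06 m/s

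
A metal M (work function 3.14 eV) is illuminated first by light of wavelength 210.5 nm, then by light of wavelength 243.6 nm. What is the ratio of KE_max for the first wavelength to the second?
1.4105

Using Einstein's equation: KE_max = hc/λ - φ

For λ₁ = 210.5 nm:
E₁ = hc/λ₁ = 5.8900 eV
KE₁ = E₁ - φ = 5.8900 - 3.14 = 2.7500 eV

For λ₂ = 243.6 nm:
E₂ = hc/λ₂ = 5.0897 eV
KE₂ = E₂ - φ = 5.0897 - 3.14 = 1.9497 eV

Ratio: KE₁/KE₂ = 2.7500/1.9497 = 1.4105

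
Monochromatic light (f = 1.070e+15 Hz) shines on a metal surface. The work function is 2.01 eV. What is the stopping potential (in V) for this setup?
2.4152 V

The stopping potential V_s satisfies: eV_s = KE_max

First, find KE_max using Einstein's equation:
E_photon = hf = (6.626×10⁻³⁴ J·s)(1.070e+15 Hz) = 4.4252 eV
KE_max = E_photon - φ = 4.4252 - 2.01 = 2.4152 eV

Since eV_s = KE_max:
V_s = KE_max/e = 2.4152 V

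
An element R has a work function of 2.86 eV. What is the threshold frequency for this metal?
6.9154e+14 Hz

The threshold frequency is when the photon energy equals the work function:
hf₀ = φ

Solving for f₀:
f₀ = φ/h = (2.86 eV × 1.602×10⁻¹⁹ J/eV) / (6.626×10⁻³⁴ J·s)
f₀ = 6.9154e+14 Hz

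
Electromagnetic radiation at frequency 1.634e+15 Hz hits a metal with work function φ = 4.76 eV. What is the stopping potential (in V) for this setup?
1.9977 V

The stopping potential V_s satisfies: eV_s = KE_max

First, find KE_max using Einstein's equation:
E_photon = hf = (6.626×10⁻³⁴ J·s)(1.634e+15 Hz) = 6.7577 eV
KE_max = E_photon - φ = 6.7577 - 4.76 = 1.9977 eV

Since eV_s = KE_max:
V_s = KE_max/e = 1.9977 V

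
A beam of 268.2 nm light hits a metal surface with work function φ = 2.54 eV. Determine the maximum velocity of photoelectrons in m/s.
8.5596e+05 m/s

First, find the maximum kinetic energy:
E_photon = hc/λ = 4.6228 eV
KE_max = E_photon - φ = 4.6228 - 2.54 = 2.0828 eV

Convert to Joules: KE_max = 2.0828 × 1.602×10⁻¹⁹ J = 3.3371e-19 J

Then use KE = ½mv² to find velocity:
v = √(2·KE/m) = √(2 × 3.3371e-19 J / 9.109e-31 kg)
v = 8.5596e+05 m/s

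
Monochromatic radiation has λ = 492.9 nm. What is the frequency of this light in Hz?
6.0822e+14 Hz

Using the wave equation: c = fλ

Solving for frequency:
f = c/λ = (3×10⁸ m/s) / (492.9×10⁻⁹ m)
f = 6.0822e+14 Hz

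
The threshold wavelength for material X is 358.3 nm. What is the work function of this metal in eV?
3.46 eV

At the threshold wavelength, photon energy equals work function:
φ = hc/λ₀

Calculating:
φ = (6.626×10⁻³⁴ J·s)(3×10⁸ m/s) / (358.3×10⁻⁹ m)
φ = 3.46 eV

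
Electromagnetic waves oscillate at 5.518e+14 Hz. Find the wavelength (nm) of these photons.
543.30 nm

Using the wave equation: c = fλ

Solving for wavelength:
λ = c/f = (3×10⁸ m/s) / (5.518e+14 Hz)
λ = 543.30 nm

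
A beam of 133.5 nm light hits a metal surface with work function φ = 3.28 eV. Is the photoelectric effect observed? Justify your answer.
Yes

For photoemission, the photon energy must exceed the work function.

Photon energy: E = hc/λ = 9.2872 eV
Work function: φ = 3.28 eV

Since E_photon (9.2872 eV) > φ (3.28 eV), photoemission WILL occur.
The threshold wavelength is λ₀ = hc/φ = 378.0 nm.
Since 133.5 nm < 378.0 nm, the light has sufficient energy.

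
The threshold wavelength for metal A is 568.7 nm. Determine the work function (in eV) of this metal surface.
2.18 eV

At the threshold wavelength, photon energy equals work function:
φ = hc/λ₀

Calculating:
φ = (6.626×10⁻³⁴ J·s)(3×10⁸ m/s) / (568.7×10⁻⁹ m)
φ = 2.18 eV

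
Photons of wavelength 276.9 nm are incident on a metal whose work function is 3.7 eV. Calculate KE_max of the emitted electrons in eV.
0.7776 eV

Using Einstein's photoelectric equation: KE_max = hf - φ = hc/λ - φ

First, calculate the photon energy:
E_photon = hc/λ = (6.626×10⁻³⁴ J·s)(3×10⁸ m/s) / (276.9×10⁻⁹ m)
E_photon = 4.4776 eV

Then, the maximum kinetic energy:
KE_max = E_photon - φ = 4.4776 eV - 3.7 eV = 0.7776 eV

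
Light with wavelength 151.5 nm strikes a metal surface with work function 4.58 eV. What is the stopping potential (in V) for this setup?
3.6038 V

The stopping potential V_s satisfies: eV_s = KE_max

First, find KE_max using Einstein's equation:
E_photon = hc/λ = 8.1838 eV
KE_max = E_photon - φ = 8.1838 - 4.58 = 3.6038 eV

Since eV_s = KE_max:
V_s = KE_max/e = 3.6038 V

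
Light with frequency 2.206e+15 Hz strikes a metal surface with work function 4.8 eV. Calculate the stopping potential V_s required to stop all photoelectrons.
4.3233 V

The stopping potential V_s satisfies: eV_s = KE_max

First, find KE_max using Einstein's equation:
E_photon = hf = (6.626×10⁻³⁴ J·s)(2.206e+15 Hz) = 9.1233 eV
KE_max = E_photon - φ = 9.1233 - 4.8 = 4.3233 eV

Since eV_s = KE_max:
V_s = KE_max/e = 4.3233 V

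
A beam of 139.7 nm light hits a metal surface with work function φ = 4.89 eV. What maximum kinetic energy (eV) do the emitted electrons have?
3.9850 eV

Using Einstein's photoelectric equation: KE_max = hf - φ = hc/λ - φ

First, calculate the photon energy:
E_photon = hc/λ = (6.626×10⁻³⁴ J·s)(3×10⁸ m/s) / (139.7×10⁻⁹ m)
E_photon = 8.8750 eV

Then, the maximum kinetic energy:
KE_max = E_photon - φ = 8.8750 eV - 4.89 eV = 3.9850 eV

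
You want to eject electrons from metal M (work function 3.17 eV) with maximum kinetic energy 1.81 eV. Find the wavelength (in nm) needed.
248.96 nm

From Einstein's equation: KE_max = hc/λ - φ

Rearranging for λ:
hc/λ = KE_max + φ
λ = hc/(KE_max + φ)

Required photon energy:
E_photon = KE_max + φ = 1.81 + 3.17 = 4.98 eV

Required wavelength:
λ = hc/E_photon = (6.626×10⁻³⁴)(3×10⁸) / (4.98 × 1.602×10⁻¹⁹)
λ = 248.96 nm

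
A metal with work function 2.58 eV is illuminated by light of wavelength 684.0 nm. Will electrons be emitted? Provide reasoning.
No

For photoemission, the photon energy must exceed the work function.

Photon energy: E = hc/λ = 1.8126 eV
Work function: φ = 2.58 eV

Since E_photon (1.8126 eV) < φ (2.58 eV), photoemission will NOT occur.
The threshold wavelength is λ₀ = hc/φ = 480.6 nm.
Since 684.0 nm > 480.6 nm, the photons lack sufficient energy.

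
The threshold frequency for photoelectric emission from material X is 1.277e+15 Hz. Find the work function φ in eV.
5.28 eV

At the threshold frequency, photon energy equals work function:
φ = hf₀

Calculating:
φ = (6.626×10⁻³⁴ J·s)(1.277e+15 Hz)
φ = 5.28 eV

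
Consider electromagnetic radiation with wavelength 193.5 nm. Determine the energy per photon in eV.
6.4075 eV

Using E = hf = hc/λ:

E = hc/λ = (6.626×10⁻³⁴ J·s)(3×10⁸ m/s) / (193.5×10⁻⁹ m)
E = 6.4075 eV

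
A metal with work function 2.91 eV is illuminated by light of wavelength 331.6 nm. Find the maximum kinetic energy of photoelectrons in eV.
0.8290 eV

Using Einstein's photoelectric equation: KE_max = hf - φ = hc/λ - φ

First, calculate the photon energy:
E_photon = hc/λ = (6.626×10⁻³⁴ J·s)(3×10⁸ m/s) / (331.6×10⁻⁹ m)
E_photon = 3.7390 eV

Then, the maximum kinetic energy:
KE_max = E_photon - φ = 3.7390 eV - 2.91 eV = 0.8290 eV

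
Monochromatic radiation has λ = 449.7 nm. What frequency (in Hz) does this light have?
6.6665e+14 Hz

Using the wave equation: c = fλ

Solving for frequency:
f = c/λ = (3×10⁸ m/s) / (449.7×10⁻⁹ m)
f = 6.6665e+14 Hz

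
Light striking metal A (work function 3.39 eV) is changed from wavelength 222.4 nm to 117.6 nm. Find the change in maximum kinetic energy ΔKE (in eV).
4.9680 eV

Using Einstein's equation: KE_max = hc/λ - φ

For λ₁ = 222.4 nm:
KE₁ = hc/λ₁ - φ = 5.5748 - 3.39 = 2.1848 eV

For λ₂ = 117.6 nm:
KE₂ = hc/λ₂ - φ = 10.5429 - 3.39 = 7.1529 eV

Change in KE:
ΔKE = KE₂ - KE₁ = 7.1529 - 2.1848 = 4.9680 eV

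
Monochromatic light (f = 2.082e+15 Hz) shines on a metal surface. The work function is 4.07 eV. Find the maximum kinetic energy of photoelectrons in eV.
4.5405 eV

Using Einstein's photoelectric equation: KE_max = hf - φ

First, calculate the photon energy:
E_photon = hf = (6.626×10⁻³⁴ J·s)(2.082e+15 Hz)
E_photon = 8.6105 eV

Then, the maximum kinetic energy:
KE_max = E_photon - φ = 8.6105 eV - 4.07 eV = 4.5405 eV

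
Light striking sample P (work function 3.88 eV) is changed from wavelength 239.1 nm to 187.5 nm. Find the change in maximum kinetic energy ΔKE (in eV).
1.4270 eV

Using Einstein's equation: KE_max = hc/λ - φ

For λ₁ = 239.1 nm:
KE₁ = hc/λ₁ - φ = 5.1855 - 3.88 = 1.3055 eV

For λ₂ = 187.5 nm:
KE₂ = hc/λ₂ - φ = 6.6125 - 3.88 = 2.7325 eV

Change in KE:
ΔKE = KE₂ - KE₁ = 2.7325 - 1.3055 = 1.4270 eV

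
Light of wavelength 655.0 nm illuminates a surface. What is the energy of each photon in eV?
1.8929 eV

Using E = hf = hc/λ:

E = hc/λ = (6.626×10⁻³⁴ J·s)(3×10⁸ m/s) / (655.0×10⁻⁹ m)
E = 1.8929 eV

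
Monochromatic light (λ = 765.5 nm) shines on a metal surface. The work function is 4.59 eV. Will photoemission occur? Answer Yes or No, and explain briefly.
No

For photoemission, the photon energy must exceed the work function.

Photon energy: E = hc/λ = 1.6196 eV
Work function: φ = 4.59 eV

Since E_photon (1.6196 eV) < φ (4.59 eV), photoemission will NOT occur.
The threshold wavelength is λ₀ = hc/φ = 270.1 nm.
Since 765.5 nm > 270.1 nm, the photons lack sufficient energy.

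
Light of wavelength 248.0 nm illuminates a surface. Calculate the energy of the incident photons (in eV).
4.9994 eV

Using E = hf = hc/λ:

E = hc/λ = (6.626×10⁻³⁴ J·s)(3×10⁸ m/s) / (248.0×10⁻⁹ m)
E = 4.9994 eV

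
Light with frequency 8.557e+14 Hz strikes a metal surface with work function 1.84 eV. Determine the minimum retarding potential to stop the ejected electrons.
1.6989 V

The stopping potential V_s satisfies: eV_s = KE_max

First, find KE_max using Einstein's equation:
E_photon = hf = (6.626×10⁻³⁴ J·s)(8.557e+14 Hz) = 3.5389 eV
KE_max = E_photon - φ = 3.5389 - 1.84 = 1.6989 eV

Since eV_s = KE_max:
V_s = KE_max/e = 1.6989 V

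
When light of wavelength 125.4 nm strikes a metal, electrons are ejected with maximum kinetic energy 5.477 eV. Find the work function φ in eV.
4.41 eV

From Einstein's photoelectric equation: KE_max = hf - φ = hc/λ - φ

Rearranging for φ:
φ = hc/λ - KE_max

Calculate photon energy:
E_photon = hc/λ = 9.8871 eV

Therefore:
φ = 9.8871 - 5.477 = 4.41 eV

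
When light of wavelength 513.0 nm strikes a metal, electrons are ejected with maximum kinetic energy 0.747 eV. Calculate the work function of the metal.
1.67 eV

From Einstein's photoelectric equation: KE_max = hf - φ = hc/λ - φ

Rearranging for φ:
φ = hc/λ - KE_max

Calculate photon energy:
E_photon = hc/λ = 2.4168 eV

Therefore:
φ = 2.4168 - 0.747 = 1.67 eV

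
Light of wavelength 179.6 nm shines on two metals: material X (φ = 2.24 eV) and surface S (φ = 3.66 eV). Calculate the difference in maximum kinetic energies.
1.4200 eV

Using KE_max = hc/λ - φ for each metal:

Photon energy: E = hc/λ = 6.9034 eV

For material X (φ₁ = 2.24 eV):
KE₁ = E - φ₁ = 6.9034 - 2.24 = 4.6634 eV

For surface S (φ₂ = 3.66 eV):
KE₂ = E - φ₂ = 6.9034 - 3.66 = 3.2434 eV

Difference:
ΔKE = KE₁ - KE₂ = 4.6634 - 3.2434 = 1.4200 eV

Note: The difference equals the difference in work functions: 3.66 - 2.24 = 1.42 eV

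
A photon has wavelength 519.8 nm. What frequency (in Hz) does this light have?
5.7675e+14 Hz

Using the wave equation: c = fλ

Solving for frequency:
f = c/λ = (3×10⁸ m/s) / (519.8×10⁻⁹ m)
f = 5.7675e+14 Hz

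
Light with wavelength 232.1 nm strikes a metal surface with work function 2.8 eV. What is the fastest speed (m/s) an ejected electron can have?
9.4558e+05 m/s

First, find the maximum kinetic energy:
E_photon = hc/λ = 5.3418 eV
KE_max = E_photon - φ = 5.3418 - 2.8 = 2.5418 eV

Convert to Joules: KE_max = 2.5418 × 1.602×10⁻¹⁹ J = 4.0725e-19 J

Then use KE = ½mv² to find velocity:
v = √(2·KE/m) = √(2 × 4.0725e-19 J / 9.109e-31 kg)
v = 9.4558e+05 m/s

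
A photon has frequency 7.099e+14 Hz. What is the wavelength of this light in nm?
422.30 nm

Using the wave equation: c = fλ

Solving for wavelength:
λ = c/f = (3×10⁸ m/s) / (7.099e+14 Hz)
λ = 422.30 nm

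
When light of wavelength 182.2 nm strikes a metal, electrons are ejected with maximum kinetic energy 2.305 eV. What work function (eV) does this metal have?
4.50 eV

From Einstein's photoelectric equation: KE_max = hf - φ = hc/λ - φ

Rearranging for φ:
φ = hc/λ - KE_max

Calculate photon energy:
E_photon = hc/λ = 6.8048 eV

Therefore:
φ = 6.8048 - 2.305 = 4.50 eV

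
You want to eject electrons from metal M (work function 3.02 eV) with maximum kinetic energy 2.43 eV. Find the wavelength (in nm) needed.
227.49 nm

From Einstein's equation: KE_max = hc/λ - φ

Rearranging for λ:
hc/λ = KE_max + φ
λ = hc/(KE_max + φ)

Required photon energy:
E_photon = KE_max + φ = 2.43 + 3.02 = 5.45 eV

Required wavelength:
λ = hc/E_photon = (6.626×10⁻³⁴)(3×10⁸) / (5.45 × 1.602×10⁻¹⁹)
λ = 227.49 nm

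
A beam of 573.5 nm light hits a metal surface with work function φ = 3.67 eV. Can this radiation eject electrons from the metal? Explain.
No

For photoemission, the photon energy must exceed the work function.

Photon energy: E = hc/λ = 2.1619 eV
Work function: φ = 3.67 eV

Since E_photon (2.1619 eV) < φ (3.67 eV), photoemission will NOT occur.
The threshold wavelength is λ₀ = hc/φ = 337.8 nm.
Since 573.5 nm > 337.8 nm, the photons lack sufficient energy.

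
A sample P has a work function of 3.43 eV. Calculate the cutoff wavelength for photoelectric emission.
361.47 nm

The threshold wavelength is when the photon energy equals the work function:
hc/λ₀ = φ

Solving for λ₀:
λ₀ = hc/φ = (6.626×10⁻³⁴ J·s)(3×10⁸ m/s) / (3.43 eV × 1.602×10⁻¹⁹ J/eV)
λ₀ = 361.47 nm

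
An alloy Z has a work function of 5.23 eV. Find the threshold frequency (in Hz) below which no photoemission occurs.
1.2646e+15 Hz

The threshold frequency is when the photon energy equals the work function:
hf₀ = φ

Solving for f₀:
f₀ = φ/h = (5.23 eV × 1.602×10⁻¹⁹ J/eV) / (6.626×10⁻³⁴ J·s)
f₀ = 1.2646e+15 Hz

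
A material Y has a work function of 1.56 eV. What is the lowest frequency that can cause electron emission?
3.7721e+14 Hz

The threshold frequency is when the photon energy equals the work function:
hf₀ = φ

Solving for f₀:
f₀ = φ/h = (1.56 eV × 1.602×10⁻¹⁹ J/eV) / (6.626×10⁻³⁴ J·s)
f₀ = 3.7721e+14 Hz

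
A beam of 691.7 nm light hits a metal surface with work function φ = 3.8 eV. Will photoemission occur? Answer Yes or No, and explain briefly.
No

For photoemission, the photon energy must exceed the work function.

Photon energy: E = hc/λ = 1.7925 eV
Work function: φ = 3.8 eV

Since E_photon (1.7925 eV) < φ (3.8 eV), photoemission will NOT occur.
The threshold wavelength is λ₀ = hc/φ = 326.3 nm.
Since 691.7 nm > 326.3 nm, the photons lack sufficient energy.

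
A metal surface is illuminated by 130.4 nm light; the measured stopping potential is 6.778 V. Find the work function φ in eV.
2.73 eV

The stopping potential gives the maximum kinetic energy: KE_max = eV_s = 6.778 eV

From Einstein's photoelectric equation: KE_max = hc/λ - φ
Rearranging: φ = hc/λ - KE_max

Calculate photon energy:
E_photon = hc/λ = (6.626×10⁻³⁴ J·s)(3×10⁸ m/s) / (130.4×10⁻⁹ m) = 9.5080 eV

Therefore:
φ = 9.5080 - 6.778 = 2.73 eV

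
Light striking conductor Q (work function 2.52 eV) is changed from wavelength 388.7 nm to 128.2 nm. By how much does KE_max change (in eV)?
6.4814 eV

Using Einstein's equation: KE_max = hc/λ - φ

For λ₁ = 388.7 nm:
KE₁ = hc/λ₁ - φ = 3.1897 - 2.52 = 0.6697 eV

For λ₂ = 128.2 nm:
KE₂ = hc/λ₂ - φ = 9.6712 - 2.52 = 7.1512 eV

Change in KE:
ΔKE = KE₂ - KE₁ = 7.1512 - 0.6697 = 6.4814 eV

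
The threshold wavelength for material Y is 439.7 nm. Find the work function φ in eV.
2.82 eV

At the threshold wavelength, photon energy equals work function:
φ = hc/λ₀

Calculating:
φ = (6.626×10⁻³⁴ J·s)(3×10⁸ m/s) / (439.7×10⁻⁹ m)
φ = 2.82 eV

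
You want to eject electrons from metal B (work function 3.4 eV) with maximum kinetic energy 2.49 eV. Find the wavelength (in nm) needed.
210.50 nm

From Einstein's equation: KE_max = hc/λ - φ

Rearranging for λ:
hc/λ = KE_max + φ
λ = hc/(KE_max + φ)

Required photon energy:
E_photon = KE_max + φ = 2.49 + 3.4 = 5.89 eV

Required wavelength:
λ = hc/E_photon = (6.626×10⁻³⁴)(3×10⁸) / (5.89 × 1.602×10⁻¹⁹)
λ = 210.50 nm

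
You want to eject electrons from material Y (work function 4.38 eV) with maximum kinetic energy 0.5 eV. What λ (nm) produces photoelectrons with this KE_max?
254.07 nm

From Einstein's equation: KE_max = hc/λ - φ

Rearranging for λ:
hc/λ = KE_max + φ
λ = hc/(KE_max + φ)

Required photon energy:
E_photon = KE_max + φ = 0.5 + 4.38 = 4.88 eV

Required wavelength:
λ = hc/E_photon = (6.626×10⁻³⁴)(3×10⁸) / (4.88 × 1.602×10⁻¹⁹)
λ = 254.07 nm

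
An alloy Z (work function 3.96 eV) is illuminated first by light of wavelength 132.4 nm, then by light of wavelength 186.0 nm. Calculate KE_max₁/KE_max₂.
1.9973

Using Einstein's equation: KE_max = hc/λ - φ

For λ₁ = 132.4 nm:
E₁ = hc/λ₁ = 9.3644 eV
KE₁ = E₁ - φ = 9.3644 - 3.96 = 5.4044 eV

For λ₂ = 186.0 nm:
E₂ = hc/λ₂ = 6.6658 eV
KE₂ = E₂ - φ = 6.6658 - 3.96 = 2.7058 eV

Ratio: KE₁/KE₂ = 5.4044/2.7058 = 1.9973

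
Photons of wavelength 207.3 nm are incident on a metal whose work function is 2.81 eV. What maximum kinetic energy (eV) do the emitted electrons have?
3.1709 eV

Using Einstein's photoelectric equation: KE_max = hf - φ = hc/λ - φ

First, calculate the photon energy:
E_photon = hc/λ = (6.626×10⁻³⁴ J·s)(3×10⁸ m/s) / (207.3×10⁻⁹ m)
E_photon = 5.9809 eV

Then, the maximum kinetic energy:
KE_max = E_photon - φ = 5.9809 eV - 2.81 eV = 3.1709 eV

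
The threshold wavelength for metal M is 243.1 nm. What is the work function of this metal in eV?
5.10 eV

At the threshold wavelength, photon energy equals work function:
φ = hc/λ₀

Calculating:
φ = (6.626×10⁻³⁴ J·s)(3×10⁸ m/s) / (243.1×10⁻⁹ m)
φ = 5.10 eV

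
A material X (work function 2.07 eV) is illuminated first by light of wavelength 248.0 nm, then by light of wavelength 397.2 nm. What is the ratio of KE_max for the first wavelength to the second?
2.7860

Using Einstein's equation: KE_max = hc/λ - φ

For λ₁ = 248.0 nm:
E₁ = hc/λ₁ = 4.9994 eV
KE₁ = E₁ - φ = 4.9994 - 2.07 = 2.9294 eV

For λ₂ = 397.2 nm:
E₂ = hc/λ₂ = 3.1215 eV
KE₂ = E₂ - φ = 3.1215 - 2.07 = 1.0515 eV

Ratio: KE₁/KE₂ = 2.9294/1.0515 = 2.7860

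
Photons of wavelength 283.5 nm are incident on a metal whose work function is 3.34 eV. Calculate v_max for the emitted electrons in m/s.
6.0290e+05 m/s

First, find the maximum kinetic energy:
E_photon = hc/λ = 4.3733 eV
KE_max = E_photon - φ = 4.3733 - 3.34 = 1.0333 eV

Convert to Joules: KE_max = 1.0333 × 1.602×10⁻¹⁹ J = 1.6556e-19 J

Then use KE = ½mv² to find velocity:
v = √(2·KE/m) = √(2 × 1.6556e-19 J / 9.109e-31 kg)
v = 6.0290e+05 m/s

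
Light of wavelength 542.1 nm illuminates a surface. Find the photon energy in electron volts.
2.2871 eV

Using E = hf = hc/λ:

E = hc/λ = (6.626×10⁻³⁴ J·s)(3×10⁸ m/s) / (542.1×10⁻⁹ m)
E = 2.2871 eV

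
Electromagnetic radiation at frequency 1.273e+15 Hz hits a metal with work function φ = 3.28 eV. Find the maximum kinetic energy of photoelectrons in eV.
1.9847 eV

Using Einstein's photoelectric equation: KE_max = hf - φ

First, calculate the photon energy:
E_photon = hf = (6.626×10⁻³⁴ J·s)(1.273e+15 Hz)
E_photon = 5.2647 eV

Then, the maximum kinetic energy:
KE_max = E_photon - φ = 5.2647 eV - 3.28 eV = 1.9847 eV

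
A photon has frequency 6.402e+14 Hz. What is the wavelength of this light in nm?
468.28 nm

Using the wave equation: c = fλ

Solving for wavelength:
λ = c/f = (3×10⁸ m/s) / (6.402e+14 Hz)
λ = 468.28 nm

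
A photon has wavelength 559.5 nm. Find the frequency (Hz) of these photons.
5.3582e+14 Hz

Using the wave equation: c = fλ

Solving for frequency:
f = c/λ = (3×10⁸ m/s) / (559.5×10⁻⁹ m)
f = 5.3582e+14 Hz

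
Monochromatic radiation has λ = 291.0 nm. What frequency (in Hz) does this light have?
1.0302e+15 Hz

Using the wave equation: c = fλ

Solving for frequency:
f = c/λ = (3×10⁸ m/s) / (291.0×10⁻⁹ m)
f = 1.0302e+15 Hz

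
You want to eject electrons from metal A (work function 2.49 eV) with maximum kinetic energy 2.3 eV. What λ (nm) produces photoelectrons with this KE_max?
258.84 nm

From Einstein's equation: KE_max = hc/λ - φ

Rearranging for λ:
hc/λ = KE_max + φ
λ = hc/(KE_max + φ)

Required photon energy:
E_photon = KE_max + φ = 2.3 + 2.49 = 4.79 eV

Required wavelength:
λ = hc/E_photon = (6.626×10⁻³⁴)(3×10⁸) / (4.79 × 1.602×10⁻¹⁹)
λ = 258.84 nm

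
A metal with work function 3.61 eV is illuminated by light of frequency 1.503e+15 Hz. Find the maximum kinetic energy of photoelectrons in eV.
2.6059 eV

Using Einstein's photoelectric equation: KE_max = hf - φ

First, calculate the photon energy:
E_photon = hf = (6.626×10⁻³⁴ J·s)(1.503e+15 Hz)
E_photon = 6.2159 eV

Then, the maximum kinetic energy:
KE_max = E_photon - φ = 6.2159 eV - 3.61 eV = 2.6059 eV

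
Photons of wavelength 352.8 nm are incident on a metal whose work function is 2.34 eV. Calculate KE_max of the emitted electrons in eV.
1.1743 eV

Using Einstein's photoelectric equation: KE_max = hf - φ = hc/λ - φ

First, calculate the photon energy:
E_photon = hc/λ = (6.626×10⁻³⁴ J·s)(3×10⁸ m/s) / (352.8×10⁻⁹ m)
E_photon = 3.5143 eV

Then, the maximum kinetic energy:
KE_max = E_photon - φ = 3.5143 eV - 2.34 eV = 1.1743 eV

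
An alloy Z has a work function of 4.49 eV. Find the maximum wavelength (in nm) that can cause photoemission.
276.13 nm

The threshold wavelength is when the photon energy equals the work function:
hc/λ₀ = φ

Solving for λ₀:
λ₀ = hc/φ = (6.626×10⁻³⁴ J·s)(3×10⁸ m/s) / (4.49 eV × 1.602×10⁻¹⁹ J/eV)
λ₀ = 276.13 nm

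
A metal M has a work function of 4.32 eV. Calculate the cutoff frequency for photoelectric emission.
1.0446e+15 Hz

The threshold frequency is when the photon energy equals the work function:
hf₀ = φ

Solving for f₀:
f₀ = φ/h = (4.32 eV × 1.602×10⁻¹⁹ J/eV) / (6.626×10⁻³⁴ J·s)
f₀ = 1.0446e+15 Hz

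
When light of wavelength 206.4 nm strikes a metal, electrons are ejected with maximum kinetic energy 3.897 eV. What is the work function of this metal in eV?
2.11 eV

From Einstein's photoelectric equation: KE_max = hf - φ = hc/λ - φ

Rearranging for φ:
φ = hc/λ - KE_max

Calculate photon energy:
E_photon = hc/λ = 6.0070 eV

Therefore:
φ = 6.0070 - 3.897 = 2.11 eV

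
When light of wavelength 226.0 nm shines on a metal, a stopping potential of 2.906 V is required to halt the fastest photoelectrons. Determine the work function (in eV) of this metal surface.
2.58 eV

The stopping potential gives the maximum kinetic energy: KE_max = eV_s = 2.906 eV

From Einstein's photoelectric equation: KE_max = hc/λ - φ
Rearranging: φ = hc/λ - KE_max

Calculate photon energy:
E_photon = hc/λ = (6.626×10⁻³⁴ J·s)(3×10⁸ m/s) / (226.0×10⁻⁹ m) = 5.4860 eV

Therefore:
φ = 5.4860 - 2.906 = 2.58 eV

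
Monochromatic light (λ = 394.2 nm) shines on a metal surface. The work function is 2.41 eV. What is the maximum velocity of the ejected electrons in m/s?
5.0855e+05 m/s

First, find the maximum kinetic energy:
E_photon = hc/λ = 3.1452 eV
KE_max = E_photon - φ = 3.1452 - 2.41 = 0.7352 eV

Convert to Joules: KE_max = 0.7352 × 1.602×10⁻¹⁹ J = 1.1779e-19 J

Then use KE = ½mv² to find velocity:
v = √(2·KE/m) = √(2 × 1.1779e-19 J / 9.109e-31 kg)
v = 5.0855e+05 m/s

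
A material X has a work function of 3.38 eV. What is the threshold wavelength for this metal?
366.82 nm

The threshold wavelength is when the photon energy equals the work function:
hc/λ₀ = φ

Solving for λ₀:
λ₀ = hc/φ = (6.626×10⁻³⁴ J·s)(3×10⁸ m/s) / (3.38 eV × 1.602×10⁻¹⁹ J/eV)
λ₀ = 366.82 nm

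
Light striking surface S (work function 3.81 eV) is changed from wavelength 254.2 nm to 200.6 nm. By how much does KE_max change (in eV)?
1.3032 eV

Using Einstein's equation: KE_max = hc/λ - φ

For λ₁ = 254.2 nm:
KE₁ = hc/λ₁ - φ = 4.8774 - 3.81 = 1.0674 eV

For λ₂ = 200.6 nm:
KE₂ = hc/λ₂ - φ = 6.1807 - 3.81 = 2.3707 eV

Change in KE:
ΔKE = KE₂ - KE₁ = 2.3707 - 1.0674 = 1.3032 eV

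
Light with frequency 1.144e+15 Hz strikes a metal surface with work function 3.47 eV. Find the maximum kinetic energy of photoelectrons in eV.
1.2612 eV

Using Einstein's photoelectric equation: KE_max = hf - φ

First, calculate the photon energy:
E_photon = hf = (6.626×10⁻³⁴ J·s)(1.144e+15 Hz)
E_photon = 4.7312 eV

Then, the maximum kinetic energy:
KE_max = E_photon - φ = 4.7312 eV - 3.47 eV = 1.2612 eV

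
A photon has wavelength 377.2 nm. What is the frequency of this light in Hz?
7.9478e+14 Hz

Using the wave equation: c = fλ

Solving for frequency:
f = c/λ = (3×10⁸ m/s) / (377.2×10⁻⁹ m)
f = 7.9478e+14 Hz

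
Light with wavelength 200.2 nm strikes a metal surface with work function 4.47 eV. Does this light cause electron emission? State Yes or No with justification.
Yes

For photoemission, the photon energy must exceed the work function.

Photon energy: E = hc/λ = 6.1930 eV
Work function: φ = 4.47 eV

Since E_photon (6.1930 eV) > φ (4.47 eV), photoemission WILL occur.
The threshold wavelength is λ₀ = hc/φ = 277.4 nm.
Since 200.2 nm < 277.4 nm, the light has sufficient energy.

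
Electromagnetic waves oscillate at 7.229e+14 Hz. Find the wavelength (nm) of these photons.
414.71 nm

Using the wave equation: c = fλ

Solving for wavelength:
λ = c/f = (3×10⁸ m/s) / (7.229e+14 Hz)
λ = 414.71 nm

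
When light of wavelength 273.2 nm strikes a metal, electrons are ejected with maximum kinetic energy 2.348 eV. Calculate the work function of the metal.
2.19 eV

From Einstein's photoelectric equation: KE_max = hf - φ = hc/λ - φ

Rearranging for φ:
φ = hc/λ - KE_max

Calculate photon energy:
E_photon = hc/λ = 4.5382 eV

Therefore:
φ = 4.5382 - 2.348 = 2.19 eV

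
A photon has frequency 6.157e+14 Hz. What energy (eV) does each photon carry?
2.5463 eV

Using E = hf:

E = hf = (6.626×10⁻³⁴ J·s)(6.157e+14 Hz)
E = 2.5463 eV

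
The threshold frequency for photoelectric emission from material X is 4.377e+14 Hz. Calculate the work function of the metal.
1.81 eV

At the threshold frequency, photon energy equals work function:
φ = hf₀

Calculating:
φ = (6.626×10⁻³⁴ J·s)(4.377e+14 Hz)
φ = 1.81 eV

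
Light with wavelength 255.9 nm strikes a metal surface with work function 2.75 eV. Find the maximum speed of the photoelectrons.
8.5846e+05 m/s

First, find the maximum kinetic energy:
E_photon = hc/λ = 4.8450 eV
KE_max = E_photon - φ = 4.8450 - 2.75 = 2.0950 eV

Convert to Joules: KE_max = 2.0950 × 1.602×10⁻¹⁹ J = 3.3566e-19 J

Then use KE = ½mv² to find velocity:
v = √(2·KE/m) = √(2 × 3.3566e-19 J / 9.109e-31 kg)
v = 8.5846e+05 m/s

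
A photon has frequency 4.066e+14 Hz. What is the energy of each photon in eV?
1.6816 eV

Using E = hf:

E = hf = (6.626×10⁻³⁴ J·s)(4.066e+14 Hz)
E = 1.6816 eV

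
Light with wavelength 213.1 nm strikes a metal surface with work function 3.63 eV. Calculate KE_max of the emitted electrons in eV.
2.1881 eV

Using Einstein's photoelectric equation: KE_max = hf - φ = hc/λ - φ

First, calculate the photon energy:
E_photon = hc/λ = (6.626×10⁻³⁴ J·s)(3×10⁸ m/s) / (213.1×10⁻⁹ m)
E_photon = 5.8181 eV

Then, the maximum kinetic energy:
KE_max = E_photon - φ = 5.8181 eV - 3.63 eV = 2.1881 eV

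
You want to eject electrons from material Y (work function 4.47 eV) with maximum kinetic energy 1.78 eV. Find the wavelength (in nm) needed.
198.37 nm

From Einstein's equation: KE_max = hc/λ - φ

Rearranging for λ:
hc/λ = KE_max + φ
λ = hc/(KE_max + φ)

Required photon energy:
E_photon = KE_max + φ = 1.78 + 4.47 = 6.25 eV

Required wavelength:
λ = hc/E_photon = (6.626×10⁻³⁴)(3×10⁸) / (6.25 × 1.602×10⁻¹⁹)
λ = 198.37 nm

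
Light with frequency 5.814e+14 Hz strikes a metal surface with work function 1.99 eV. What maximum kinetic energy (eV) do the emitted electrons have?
0.4145 eV

Using Einstein's photoelectric equation: KE_max = hf - φ

First, calculate the photon energy:
E_photon = hf = (6.626×10⁻³⁴ J·s)(5.814e+14 Hz)
E_photon = 2.4045 eV

Then, the maximum kinetic energy:
KE_max = E_photon - φ = 2.4045 eV - 1.99 eV = 0.4145 eV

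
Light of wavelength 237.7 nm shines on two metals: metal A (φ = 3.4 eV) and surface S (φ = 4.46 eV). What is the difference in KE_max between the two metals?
1.0600 eV

Using KE_max = hc/λ - φ for each metal:

Photon energy: E = hc/λ = 5.2160 eV

For metal A (φ₁ = 3.4 eV):
KE₁ = E - φ₁ = 5.2160 - 3.4 = 1.8160 eV

For surface S (φ₂ = 4.46 eV):
KE₂ = E - φ₂ = 5.2160 - 4.46 = 0.7560 eV

Difference:
ΔKE = KE₁ - KE₂ = 1.8160 - 0.7560 = 1.0600 eV

Note: The difference equals the difference in work functions: 4.46 - 3.4 = 1.06 eV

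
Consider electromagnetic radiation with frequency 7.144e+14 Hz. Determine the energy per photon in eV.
2.9545 eV

Using E = hf:

E = hf = (6.626×10⁻³⁴ J·s)(7.144e+14 Hz)
E = 2.9545 eV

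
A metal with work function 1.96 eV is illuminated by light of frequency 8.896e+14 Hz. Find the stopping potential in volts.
1.7191 V

The stopping potential V_s satisfies: eV_s = KE_max

First, find KE_max using Einstein's equation:
E_photon = hf = (6.626×10⁻³⁴ J·s)(8.896e+14 Hz) = 3.6791 eV
KE_max = E_photon - φ = 3.6791 - 1.96 = 1.7191 eV

Since eV_s = KE_max:
V_s = KE_max/e = 1.7191 V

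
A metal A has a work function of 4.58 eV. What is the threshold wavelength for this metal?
270.71 nm

The threshold wavelength is when the photon energy equals the work function:
hc/λ₀ = φ

Solving for λ₀:
λ₀ = hc/φ = (6.626×10⁻³⁴ J·s)(3×10⁸ m/s) / (4.58 eV × 1.602×10⁻¹⁹ J/eV)
λ₀ = 270.71 nm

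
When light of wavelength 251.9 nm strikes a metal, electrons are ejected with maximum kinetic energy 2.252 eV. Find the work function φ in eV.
2.67 eV

From Einstein's photoelectric equation: KE_max = hf - φ = hc/λ - φ

Rearranging for φ:
φ = hc/λ - KE_max

Calculate photon energy:
E_photon = hc/λ = 4.9220 eV

Therefore:
φ = 4.9220 - 2.252 = 2.67 eV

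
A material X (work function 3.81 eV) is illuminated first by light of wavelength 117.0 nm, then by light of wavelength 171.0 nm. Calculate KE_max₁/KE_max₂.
1.9726

Using Einstein's equation: KE_max = hc/λ - φ

For λ₁ = 117.0 nm:
E₁ = hc/λ₁ = 10.5969 eV
KE₁ = E₁ - φ = 10.5969 - 3.81 = 6.7869 eV

For λ₂ = 171.0 nm:
E₂ = hc/λ₂ = 7.2505 eV
KE₂ = E₂ - φ = 7.2505 - 3.81 = 3.4405 eV

Ratio: KE₁/KE₂ = 6.7869/3.4405 = 1.9726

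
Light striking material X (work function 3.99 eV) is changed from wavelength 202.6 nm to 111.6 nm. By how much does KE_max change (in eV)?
4.9900 eV

Using Einstein's equation: KE_max = hc/λ - φ

For λ₁ = 202.6 nm:
KE₁ = hc/λ₁ - φ = 6.1197 - 3.99 = 2.1297 eV

For λ₂ = 111.6 nm:
KE₂ = hc/λ₂ - φ = 11.1097 - 3.99 = 7.1197 eV

Change in KE:
ΔKE = KE₂ - KE₁ = 7.1197 - 2.1297 = 4.9900 eV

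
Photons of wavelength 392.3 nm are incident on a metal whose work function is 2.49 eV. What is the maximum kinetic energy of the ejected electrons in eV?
0.6704 eV

Using Einstein's photoelectric equation: KE_max = hf - φ = hc/λ - φ

First, calculate the photon energy:
E_photon = hc/λ = (6.626×10⁻³⁴ J·s)(3×10⁸ m/s) / (392.3×10⁻⁹ m)
E_photon = 3.1604 eV

Then, the maximum kinetic energy:
KE_max = E_photon - φ = 3.1604 eV - 2.49 eV = 0.6704 eV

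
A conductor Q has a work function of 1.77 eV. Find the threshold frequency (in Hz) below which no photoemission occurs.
4.2798e+14 Hz

The threshold frequency is when the photon energy equals the work function:
hf₀ = φ

Solving for f₀:
f₀ = φ/h = (1.77 eV × 1.602×10⁻¹⁹ J/eV) / (6.626×10⁻³⁴ J·s)
f₀ = 4.2798e+14 Hz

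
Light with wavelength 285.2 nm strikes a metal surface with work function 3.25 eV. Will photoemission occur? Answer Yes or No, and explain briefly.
Yes

For photoemission, the photon energy must exceed the work function.

Photon energy: E = hc/λ = 4.3473 eV
Work function: φ = 3.25 eV

Since E_photon (4.3473 eV) > φ (3.25 eV), photoemission WILL occur.
The threshold wavelength is λ₀ = hc/φ = 381.5 nm.
Since 285.2 nm < 381.5 nm, the light has sufficient energy.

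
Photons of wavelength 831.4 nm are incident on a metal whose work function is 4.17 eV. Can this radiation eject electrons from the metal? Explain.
No

For photoemission, the photon energy must exceed the work function.

Photon energy: E = hc/λ = 1.4913 eV
Work function: φ = 4.17 eV

Since E_photon (1.4913 eV) < φ (4.17 eV), photoemission will NOT occur.
The threshold wavelength is λ₀ = hc/φ = 297.3 nm.
Since 831.4 nm > 297.3 nm, the photons lack sufficient energy.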